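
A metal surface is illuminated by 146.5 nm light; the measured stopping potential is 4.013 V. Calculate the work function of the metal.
4.45 eV

The stopping potential gives the maximum kinetic energy: KE_max = eV_s = 4.013 eV

From Einstein's photoelectric equation: KE_max = hc/λ - φ
Rearranging: φ = hc/λ - KE_max

Calculate photon energy:
E_photon = hc/λ = (6.626×10⁻³⁴ J·s)(3×10⁸ m/s) / (146.5×10⁻⁹ m) = 8.4631 eV

Therefore:
φ = 8.4631 - 4.013 = 4.45 eV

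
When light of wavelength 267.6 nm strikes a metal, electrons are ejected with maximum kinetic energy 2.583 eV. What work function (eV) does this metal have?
2.05 eV

From Einstein's photoelectric equation: KE_max = hf - φ = hc/λ - φ

Rearranging for φ:
φ = hc/λ - KE_max

Calculate photon energy:
E_photon = hc/λ = 4.6332 eV

Therefore:
φ = 4.6332 - 2.583 = 2.05 eV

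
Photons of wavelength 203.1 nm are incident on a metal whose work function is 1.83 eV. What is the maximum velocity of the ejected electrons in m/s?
1.2262e+06 m/s

First, find the maximum kinetic energy:
E_photon = hc/λ = 6.1046 eV
KE_max = E_photon - φ = 6.1046 - 1.83 = 4.2746 eV

Convert to Joules: KE_max = 4.2746 × 1.602×10⁻¹⁹ J = 6.8486e-19 J

Then use KE = ½mv² to find velocity:
v = √(2·KE/m) = √(2 × 6.8486e-19 J / 9.109e-31 kg)
v = 1.2262e+06 m/s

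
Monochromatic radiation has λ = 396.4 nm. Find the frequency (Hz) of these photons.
7.5629e+14 Hz

Using the wave equation: c = fλ

Solving for frequency:
f = c/λ = (3×10⁸ m/s) / (396.4×10⁻⁹ m)
f = 7.5629e+14 Hz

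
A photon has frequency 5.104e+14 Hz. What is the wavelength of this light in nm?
587.37 nm

Using the wave equation: c = fλ

Solving for wavelength:
λ = c/f = (3×10⁸ m/s) / (5.104e+14 Hz)
λ = 587.37 nm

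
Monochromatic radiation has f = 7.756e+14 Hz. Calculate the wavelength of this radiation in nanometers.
386.53 nm

Using the wave equation: c = fλ

Solving for wavelength:
λ = c/f = (3×10⁸ m/s) / (7.756e+14 Hz)
λ = 386.53 nm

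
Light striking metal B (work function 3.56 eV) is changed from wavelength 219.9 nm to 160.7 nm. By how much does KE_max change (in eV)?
2.0770 eV

Using Einstein's equation: KE_max = hc/λ - φ

For λ₁ = 219.9 nm:
KE₁ = hc/λ₁ - φ = 5.6382 - 3.56 = 2.0782 eV

For λ₂ = 160.7 nm:
KE₂ = hc/λ₂ - φ = 7.7153 - 3.56 = 4.1553 eV

Change in KE:
ΔKE = KE₂ - KE₁ = 4.1553 - 2.0782 = 2.0770 eV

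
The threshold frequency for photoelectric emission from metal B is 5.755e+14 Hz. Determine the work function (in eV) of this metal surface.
2.38 eV

At the threshold frequency, photon energy equals work function:
φ = hf₀

Calculating:
φ = (6.626×10⁻³⁴ J·s)(5.755e+14 Hz)
φ = 2.38 eV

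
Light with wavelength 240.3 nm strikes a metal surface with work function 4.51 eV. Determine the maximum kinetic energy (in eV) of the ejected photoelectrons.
0.6496 eV

Using Einstein's photoelectric equation: KE_max = hf - φ = hc/λ - φ

First, calculate the photon energy:
E_photon = hc/λ = (6.626×10⁻³⁴ J·s)(3×10⁸ m/s) / (240.3×10⁻⁹ m)
E_photon = 5.1596 eV

Then, the maximum kinetic energy:
KE_max = E_photon - φ = 5.1596 eV - 4.51 eV = 0.6496 eV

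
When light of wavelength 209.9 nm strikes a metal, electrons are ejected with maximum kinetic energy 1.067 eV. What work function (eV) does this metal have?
4.84 eV

From Einstein's photoelectric equation: KE_max = hf - φ = hc/λ - φ

Rearranging for φ:
φ = hc/λ - KE_max

Calculate photon energy:
E_photon = hc/λ = 5.9068 eV

Therefore:
φ = 5.9068 - 1.067 = 4.84 eV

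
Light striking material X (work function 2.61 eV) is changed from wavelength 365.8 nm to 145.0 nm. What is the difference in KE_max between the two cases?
5.1612 eV

Using Einstein's equation: KE_max = hc/λ - φ

For λ₁ = 365.8 nm:
KE₁ = hc/λ₁ - φ = 3.3894 - 2.61 = 0.7794 eV

For λ₂ = 145.0 nm:
KE₂ = hc/λ₂ - φ = 8.5506 - 2.61 = 5.9406 eV

Change in KE:
ΔKE = KE₂ - KE₁ = 5.9406 - 0.7794 = 5.1612 eV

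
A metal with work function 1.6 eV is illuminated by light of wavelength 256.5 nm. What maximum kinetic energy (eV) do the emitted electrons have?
3.2337 eV

Using Einstein's photoelectric equation: KE_max = hf - φ = hc/λ - φ

First, calculate the photon energy:
E_photon = hc/λ = (6.626×10⁻³⁴ J·s)(3×10⁸ m/s) / (256.5×10⁻⁹ m)
E_photon = 4.8337 eV

Then, the maximum kinetic energy:
KE_max = E_photon - φ = 4.8337 eV - 1.6 eV = 3.2337 eV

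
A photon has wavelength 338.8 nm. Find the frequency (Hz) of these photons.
8.8487e+14 Hz

Using the wave equation: c = fλ

Solving for frequency:
f = c/λ = (3×10⁸ m/s) / (338.8×10⁻⁹ m)
f = 8.8487e+14 Hz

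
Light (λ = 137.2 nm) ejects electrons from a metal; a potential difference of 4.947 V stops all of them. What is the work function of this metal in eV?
4.09 eV

The stopping potential gives the maximum kinetic energy: KE_max = eV_s = 4.947 eV

From Einstein's photoelectric equation: KE_max = hc/λ - φ
Rearranging: φ = hc/λ - KE_max

Calculate photon energy:
E_photon = hc/λ = (6.626×10⁻³⁴ J·s)(3×10⁸ m/s) / (137.2×10⁻⁹ m) = 9.0367 eV

Therefore:
φ = 9.0367 - 4.947 = 4.09 eV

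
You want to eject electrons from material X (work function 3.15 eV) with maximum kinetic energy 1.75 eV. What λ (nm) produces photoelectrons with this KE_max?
253.03 nm

From Einstein's equation: KE_max = hc/λ - φ

Rearranging for λ:
hc/λ = KE_max + φ
λ = hc/(KE_max + φ)

Required photon energy:
E_photon = KE_max + φ = 1.75 + 3.15 = 4.90 eV

Required wavelength:
λ = hc/E_photon = (6.626×10⁻³⁴)(3×10⁸) / (4.90 × 1.602×10⁻¹⁹)
λ = 253.03 nm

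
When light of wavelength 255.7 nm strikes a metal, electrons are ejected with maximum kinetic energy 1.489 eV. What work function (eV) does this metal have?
3.36 eV

From Einstein's photoelectric equation: KE_max = hf - φ = hc/λ - φ

Rearranging for φ:
φ = hc/λ - KE_max

Calculate photon energy:
E_photon = hc/λ = 4.8488 eV

Therefore:
φ = 4.8488 - 1.489 = 3.36 eV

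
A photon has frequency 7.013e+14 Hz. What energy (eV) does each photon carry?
2.9003 eV

Using E = hf:

E = hf = (6.626×10⁻³⁴ J·s)(7.013e+14 Hz)
E = 2.9003 eV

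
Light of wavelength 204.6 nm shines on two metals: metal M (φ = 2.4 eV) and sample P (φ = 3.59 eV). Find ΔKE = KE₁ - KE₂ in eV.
1.1900 eV

Using KE_max = hc/λ - φ for each metal:

Photon energy: E = hc/λ = 6.0598 eV

For metal M (φ₁ = 2.4 eV):
KE₁ = E - φ₁ = 6.0598 - 2.4 = 3.6598 eV

For sample P (φ₂ = 3.59 eV):
KE₂ = E - φ₂ = 6.0598 - 3.59 = 2.4698 eV

Difference:
ΔKE = KE₁ - KE₂ = 3.6598 - 2.4698 = 1.1900 eV

Note: The difference equals the difference in work functions: 3.59 - 2.4 = 1.19 eV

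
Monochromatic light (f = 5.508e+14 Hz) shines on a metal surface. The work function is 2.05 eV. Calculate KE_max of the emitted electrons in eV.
0.2279 eV

Using Einstein's photoelectric equation: KE_max = hf - φ

First, calculate the photon energy:
E_photon = hf = (6.626×10⁻³⁴ J·s)(5.508e+14 Hz)
E_photon = 2.2779 eV

Then, the maximum kinetic energy:
KE_max = E_photon - φ = 2.2779 eV - 2.05 eV = 0.2279 eV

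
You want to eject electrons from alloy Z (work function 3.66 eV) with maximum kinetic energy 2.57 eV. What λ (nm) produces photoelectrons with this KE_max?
199.01 nm

From Einstein's equation: KE_max = hc/λ - φ

Rearranging for λ:
hc/λ = KE_max + φ
λ = hc/(KE_max + φ)

Required photon energy:
E_photon = KE_max + φ = 2.57 + 3.66 = 6.23 eV

Required wavelength:
λ = hc/E_photon = (6.626×10⁻³⁴)(3×10⁸) / (6.23 × 1.602×10⁻¹⁹)
λ = 199.01 nm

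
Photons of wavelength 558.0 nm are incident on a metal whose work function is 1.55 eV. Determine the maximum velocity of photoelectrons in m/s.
4.8617e+05 m/s

First, find the maximum kinetic energy:
E_photon = hc/λ = 2.2219 eV
KE_max = E_photon - φ = 2.2219 - 1.55 = 0.6719 eV

Convert to Joules: KE_max = 0.6719 × 1.602×10⁻¹⁹ J = 1.0766e-19 J

Then use KE = ½mv² to find velocity:
v = √(2·KE/m) = √(2 × 1.0766e-19 J / 9.109e-31 kg)
v = 4.8617e+05 m/s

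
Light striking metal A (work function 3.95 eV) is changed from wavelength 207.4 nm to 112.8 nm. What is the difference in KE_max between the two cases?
5.0135 eV

Using Einstein's equation: KE_max = hc/λ - φ

For λ₁ = 207.4 nm:
KE₁ = hc/λ₁ - φ = 5.9780 - 3.95 = 2.0280 eV

For λ₂ = 112.8 nm:
KE₂ = hc/λ₂ - φ = 10.9915 - 3.95 = 7.0415 eV

Change in KE:
ΔKE = KE₂ - KE₁ = 7.0415 - 2.0280 = 5.0135 eV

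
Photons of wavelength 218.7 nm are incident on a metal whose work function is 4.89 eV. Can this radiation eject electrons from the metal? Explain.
Yes

For photoemission, the photon energy must exceed the work function.

Photon energy: E = hc/λ = 5.6691 eV
Work function: φ = 4.89 eV

Since E_photon (5.6691 eV) > φ (4.89 eV), photoemission WILL occur.
The threshold wavelength is λ₀ = hc/φ = 253.5 nm.
Since 218.7 nm < 253.5 nm, the light has sufficient energy.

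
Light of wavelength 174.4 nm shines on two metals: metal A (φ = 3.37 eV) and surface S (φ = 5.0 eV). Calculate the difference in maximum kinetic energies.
1.6300 eV

Using KE_max = hc/λ - φ for each metal:

Photon energy: E = hc/λ = 7.1092 eV

For metal A (φ₁ = 3.37 eV):
KE₁ = E - φ₁ = 7.1092 - 3.37 = 3.7392 eV

For surface S (φ₂ = 5.0 eV):
KE₂ = E - φ₂ = 7.1092 - 5.0 = 2.1092 eV

Difference:
ΔKE = KE₁ - KE₂ = 3.7392 - 2.1092 = 1.6300 eV

Note: The difference equals the difference in work functions: 5.0 - 3.37 = 1.63 eV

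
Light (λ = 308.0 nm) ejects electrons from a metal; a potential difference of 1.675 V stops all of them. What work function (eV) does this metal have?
2.35 eV

The stopping potential gives the maximum kinetic energy: KE_max = eV_s = 1.675 eV

From Einstein's photoelectric equation: KE_max = hc/λ - φ
Rearranging: φ = hc/λ - KE_max

Calculate photon energy:
E_photon = hc/λ = (6.626×10⁻³⁴ J·s)(3×10⁸ m/s) / (308.0×10⁻⁹ m) = 4.0255 eV

Therefore:
φ = 4.0255 - 1.675 = 2.35 eV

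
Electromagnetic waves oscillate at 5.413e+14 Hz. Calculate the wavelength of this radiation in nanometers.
553.84 nm

Using the wave equation: c = fλ

Solving for wavelength:
λ = c/f = (3×10⁸ m/s) / (5.413e+14 Hz)
λ = 553.84 nm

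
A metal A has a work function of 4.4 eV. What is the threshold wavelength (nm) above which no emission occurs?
281.78 nm

The threshold wavelength is when the photon energy equals the work function:
hc/λ₀ = φ

Solving for λ₀:
λ₀ = hc/φ = (6.626×10⁻³⁴ J·s)(3×10⁸ m/s) / (4.4 eV × 1.602×10⁻¹⁹ J/eV)
λ₀ = 281.78 nm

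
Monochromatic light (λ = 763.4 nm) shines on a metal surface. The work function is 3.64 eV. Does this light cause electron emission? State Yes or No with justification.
No

For photoemission, the photon energy must exceed the work function.

Photon energy: E = hc/λ = 1.6241 eV
Work function: φ = 3.64 eV

Since E_photon (1.6241 eV) < φ (3.64 eV), photoemission will NOT occur.
The threshold wavelength is λ₀ = hc/φ = 340.6 nm.
Since 763.4 nm > 340.6 nm, the photons lack sufficient energy.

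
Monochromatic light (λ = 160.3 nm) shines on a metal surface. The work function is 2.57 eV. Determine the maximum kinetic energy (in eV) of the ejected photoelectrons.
5.1645 eV

Using Einstein's photoelectric equation: KE_max = hf - φ = hc/λ - φ

First, calculate the photon energy:
E_photon = hc/λ = (6.626×10⁻³⁴ J·s)(3×10⁸ m/s) / (160.3×10⁻⁹ m)
E_photon = 7.7345 eV

Then, the maximum kinetic energy:
KE_max = E_photon - φ = 7.7345 eV - 2.57 eV = 5.1645 eV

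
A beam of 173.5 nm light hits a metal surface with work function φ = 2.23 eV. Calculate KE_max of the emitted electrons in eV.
4.9161 eV

Using Einstein's photoelectric equation: KE_max = hf - φ = hc/λ - φ

First, calculate the photon energy:
E_photon = hc/λ = (6.626×10⁻³⁴ J·s)(3×10⁸ m/s) / (173.5×10⁻⁹ m)
E_photon = 7.1461 eV

Then, the maximum kinetic energy:
KE_max = E_photon - φ = 7.1461 eV - 2.23 eV = 4.9161 eV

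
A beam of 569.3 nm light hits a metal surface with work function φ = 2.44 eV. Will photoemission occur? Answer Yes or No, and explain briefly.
No

For photoemission, the photon energy must exceed the work function.

Photon energy: E = hc/λ = 2.1778 eV
Work function: φ = 2.44 eV

Since E_photon (2.1778 eV) < φ (2.44 eV), photoemission will NOT occur.
The threshold wavelength is λ₀ = hc/φ = 508.1 nm.
Since 569.3 nm > 508.1 nm, the photons lack sufficient energy.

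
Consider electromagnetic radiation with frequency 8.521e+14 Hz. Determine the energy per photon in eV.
3.5240 eV

Using E = hf:

E = hf = (6.626×10⁻³⁴ J·s)(8.521e+14 Hz)
E = 3.5240 eV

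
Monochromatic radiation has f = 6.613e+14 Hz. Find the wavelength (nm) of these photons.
453.34 nm

Using the wave equation: c = fλ

Solving for wavelength:
λ = c/f = (3×10⁸ m/s) / (6.613e+14 Hz)
λ = 453.34 nm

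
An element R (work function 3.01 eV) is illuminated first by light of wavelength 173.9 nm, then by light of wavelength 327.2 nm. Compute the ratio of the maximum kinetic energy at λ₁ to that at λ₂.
5.2867

Using Einstein's equation: KE_max = hc/λ - φ

For λ₁ = 173.9 nm:
E₁ = hc/λ₁ = 7.1296 eV
KE₁ = E₁ - φ = 7.1296 - 3.01 = 4.1196 eV

For λ₂ = 327.2 nm:
E₂ = hc/λ₂ = 3.7892 eV
KE₂ = E₂ - φ = 3.7892 - 3.01 = 0.7792 eV

Ratio: KE₁/KE₂ = 4.1196/0.7792 = 5.2867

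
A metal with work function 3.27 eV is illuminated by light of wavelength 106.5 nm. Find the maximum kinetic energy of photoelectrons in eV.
8.3717 eV

Using Einstein's photoelectric equation: KE_max = hf - φ = hc/λ - φ

First, calculate the photon energy:
E_photon = hc/λ = (6.626×10⁻³⁴ J·s)(3×10⁸ m/s) / (106.5×10⁻⁹ m)
E_photon = 11.6417 eV

Then, the maximum kinetic energy:
KE_max = E_photon - φ = 11.6417 eV - 3.27 eV = 8.3717 eV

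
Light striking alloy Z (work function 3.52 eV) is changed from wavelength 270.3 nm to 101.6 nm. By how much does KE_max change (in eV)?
7.6163 eV

Using Einstein's equation: KE_max = hc/λ - φ

For λ₁ = 270.3 nm:
KE₁ = hc/λ₁ - φ = 4.5869 - 3.52 = 1.0669 eV

For λ₂ = 101.6 nm:
KE₂ = hc/λ₂ - φ = 12.2032 - 3.52 = 8.6832 eV

Change in KE:
ΔKE = KE₂ - KE₁ = 8.6832 - 1.0669 = 7.6163 eV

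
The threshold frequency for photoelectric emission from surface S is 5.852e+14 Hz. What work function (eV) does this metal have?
2.42 eV

At the threshold frequency, photon energy equals work function:
φ = hf₀

Calculating:
φ = (6.626×10⁻³⁴ J·s)(5.852e+14 Hz)
φ = 2.42 eV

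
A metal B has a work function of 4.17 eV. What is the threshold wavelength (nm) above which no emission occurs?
297.32 nm

The threshold wavelength is when the photon energy equals the work function:
hc/λ₀ = φ

Solving for λ₀:
λ₀ = hc/φ = (6.626×10⁻³⁴ J·s)(3×10⁸ m/s) / (4.17 eV × 1.602×10⁻¹⁹ J/eV)
λ₀ = 297.32 nm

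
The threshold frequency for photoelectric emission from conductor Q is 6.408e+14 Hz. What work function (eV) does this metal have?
2.65 eV

At the threshold frequency, photon energy equals work function:
φ = hf₀

Calculating:
φ = (6.626×10⁻³⁴ J·s)(6.408e+14 Hz)
φ = 2.65 eV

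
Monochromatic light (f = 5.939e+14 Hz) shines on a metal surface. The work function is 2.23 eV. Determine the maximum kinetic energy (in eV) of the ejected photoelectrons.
0.2262 eV

Using Einstein's photoelectric equation: KE_max = hf - φ

First, calculate the photon energy:
E_photon = hf = (6.626×10⁻³⁴ J·s)(5.939e+14 Hz)
E_photon = 2.4562 eV

Then, the maximum kinetic energy:
KE_max = E_photon - φ = 2.4562 eV - 2.23 eV = 0.2262 eV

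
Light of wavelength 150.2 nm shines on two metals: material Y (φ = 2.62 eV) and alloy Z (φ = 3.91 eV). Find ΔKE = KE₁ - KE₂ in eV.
1.2900 eV

Using KE_max = hc/λ - φ for each metal:

Photon energy: E = hc/λ = 8.2546 eV

For material Y (φ₁ = 2.62 eV):
KE₁ = E - φ₁ = 8.2546 - 2.62 = 5.6346 eV

For alloy Z (φ₂ = 3.91 eV):
KE₂ = E - φ₂ = 8.2546 - 3.91 = 4.3446 eV

Difference:
ΔKE = KE₁ - KE₂ = 5.6346 - 4.3446 = 1.2900 eV

Note: The difference equals the difference in work functions: 3.91 - 2.62 = 1.29 eV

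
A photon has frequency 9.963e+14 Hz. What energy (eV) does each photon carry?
4.1204 eV

Using E = hf:

E = hf = (6.626×10⁻³⁴ J·s)(9.963e+14 Hz)
E = 4.1204 eV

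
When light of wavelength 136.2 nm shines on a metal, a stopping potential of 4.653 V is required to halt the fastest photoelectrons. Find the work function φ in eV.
4.45 eV

The stopping potential gives the maximum kinetic energy: KE_max = eV_s = 4.653 eV

From Einstein's photoelectric equation: KE_max = hc/λ - φ
Rearranging: φ = hc/λ - KE_max

Calculate photon energy:
E_photon = hc/λ = (6.626×10⁻³⁴ J·s)(3×10⁸ m/s) / (136.2×10⁻⁹ m) = 9.1031 eV

Therefore:
φ = 9.1031 - 4.653 = 4.45 eV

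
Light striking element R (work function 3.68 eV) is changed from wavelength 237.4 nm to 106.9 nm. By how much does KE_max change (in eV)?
6.3756 eV

Using Einstein's equation: KE_max = hc/λ - φ

For λ₁ = 237.4 nm:
KE₁ = hc/λ₁ - φ = 5.2226 - 3.68 = 1.5426 eV

For λ₂ = 106.9 nm:
KE₂ = hc/λ₂ - φ = 11.5981 - 3.68 = 7.9181 eV

Change in KE:
ΔKE = KE₂ - KE₁ = 7.9181 - 1.5426 = 6.3756 eV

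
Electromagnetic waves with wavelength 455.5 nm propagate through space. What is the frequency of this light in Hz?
6.5816e+14 Hz

Using the wave equation: c = fλ

Solving for frequency:
f = c/λ = (3×10⁸ m/s) / (455.5×10⁻⁹ m)
f = 6.5816e+14 Hz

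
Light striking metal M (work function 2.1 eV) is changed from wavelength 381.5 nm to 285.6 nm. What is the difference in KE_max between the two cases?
1.0913 eV

Using Einstein's equation: KE_max = hc/λ - φ

For λ₁ = 381.5 nm:
KE₁ = hc/λ₁ - φ = 3.2499 - 2.1 = 1.1499 eV

For λ₂ = 285.6 nm:
KE₂ = hc/λ₂ - φ = 4.3412 - 2.1 = 2.2412 eV

Change in KE:
ΔKE = KE₂ - KE₁ = 2.2412 - 1.1499 = 1.0913 eV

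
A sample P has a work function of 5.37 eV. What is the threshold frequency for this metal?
1.2985e+15 Hz

The threshold frequency is when the photon energy equals the work function:
hf₀ = φ

Solving for f₀:
f₀ = φ/h = (5.37 eV × 1.602×10⁻¹⁹ J/eV) / (6.626×10⁻³⁴ J·s)
f₀ = 1.2985e+15 Hz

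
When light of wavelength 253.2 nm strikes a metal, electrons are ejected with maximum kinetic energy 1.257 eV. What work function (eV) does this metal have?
3.64 eV

From Einstein's photoelectric equation: KE_max = hf - φ = hc/λ - φ

Rearranging for φ:
φ = hc/λ - KE_max

Calculate photon energy:
E_photon = hc/λ = 4.8967 eV

Therefore:
φ = 4.8967 - 1.257 = 3.64 eV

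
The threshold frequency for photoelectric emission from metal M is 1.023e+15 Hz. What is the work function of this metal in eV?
4.23 eV

At the threshold frequency, photon energy equals work function:
φ = hf₀

Calculating:
φ = (6.626×10⁻³⁴ J·s)(1.023e+15 Hz)
φ = 4.23 eV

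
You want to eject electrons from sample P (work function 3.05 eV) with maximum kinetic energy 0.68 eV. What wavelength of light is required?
332.40 nm

From Einstein's equation: KE_max = hc/λ - φ

Rearranging for λ:
hc/λ = KE_max + φ
λ = hc/(KE_max + φ)

Required photon energy:
E_photon = KE_max + φ = 0.68 + 3.05 = 3.73 eV

Required wavelength:
λ = hc/E_photon = (6.626×10⁻³⁴)(3×10⁸) / (3.73 × 1.602×10⁻¹⁹)
λ = 332.40 nm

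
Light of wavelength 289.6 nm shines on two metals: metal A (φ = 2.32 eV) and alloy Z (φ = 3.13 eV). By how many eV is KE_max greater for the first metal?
0.8100 eV

Using KE_max = hc/λ - φ for each metal:

Photon energy: E = hc/λ = 4.2812 eV

For metal A (φ₁ = 2.32 eV):
KE₁ = E - φ₁ = 4.2812 - 2.32 = 1.9612 eV

For alloy Z (φ₂ = 3.13 eV):
KE₂ = E - φ₂ = 4.2812 - 3.13 = 1.1512 eV

Difference:
ΔKE = KE₁ - KE₂ = 1.9612 - 1.1512 = 0.8100 eV

Note: The difference equals the difference in work functions: 3.13 - 2.32 = 0.81 eV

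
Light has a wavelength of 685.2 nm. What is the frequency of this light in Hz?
4.3753e+14 Hz

Using the wave equation: c = fλ

Solving for frequency:
f = c/λ = (3×10⁸ m/s) / (685.2×10⁻⁹ m)
f = 4.3753e+14 Hz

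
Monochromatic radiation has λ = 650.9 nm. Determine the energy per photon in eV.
1.9048 eV

Using E = hf = hc/λ:

E = hc/λ = (6.626×10⁻³⁴ J·s)(3×10⁸ m/s) / (650.9×10⁻⁹ m)
E = 1.9048 eV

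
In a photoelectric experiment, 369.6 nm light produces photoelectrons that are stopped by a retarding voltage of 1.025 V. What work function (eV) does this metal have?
2.33 eV

The stopping potential gives the maximum kinetic energy: KE_max = eV_s = 1.025 eV

From Einstein's photoelectric equation: KE_max = hc/λ - φ
Rearranging: φ = hc/λ - KE_max

Calculate photon energy:
E_photon = hc/λ = (6.626×10⁻³⁴ J·s)(3×10⁸ m/s) / (369.6×10⁻⁹ m) = 3.3546 eV

Therefore:
φ = 3.3546 - 1.025 = 2.33 eV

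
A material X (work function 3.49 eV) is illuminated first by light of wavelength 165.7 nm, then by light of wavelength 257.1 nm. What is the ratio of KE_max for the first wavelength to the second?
2.9964

Using Einstein's equation: KE_max = hc/λ - φ

For λ₁ = 165.7 nm:
E₁ = hc/λ₁ = 7.4825 eV
KE₁ = E₁ - φ = 7.4825 - 3.49 = 3.9925 eV

For λ₂ = 257.1 nm:
E₂ = hc/λ₂ = 4.8224 eV
KE₂ = E₂ - φ = 4.8224 - 3.49 = 1.3324 eV

Ratio: KE₁/KE₂ = 3.9925/1.3324 = 2.9964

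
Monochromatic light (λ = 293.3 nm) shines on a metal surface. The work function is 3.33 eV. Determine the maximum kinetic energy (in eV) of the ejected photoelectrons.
0.8972 eV

Using Einstein's photoelectric equation: KE_max = hf - φ = hc/λ - φ

First, calculate the photon energy:
E_photon = hc/λ = (6.626×10⁻³⁴ J·s)(3×10⁸ m/s) / (293.3×10⁻⁹ m)
E_photon = 4.2272 eV

Then, the maximum kinetic energy:
KE_max = E_photon - φ = 4.2272 eV - 3.33 eV = 0.8972 eV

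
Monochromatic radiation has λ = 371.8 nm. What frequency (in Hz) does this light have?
8.0633e+14 Hz

Using the wave equation: c = fλ

Solving for frequency:
f = c/λ = (3×10⁸ m/s) / (371.8×10⁻⁹ m)
f = 8.0633e+14 Hz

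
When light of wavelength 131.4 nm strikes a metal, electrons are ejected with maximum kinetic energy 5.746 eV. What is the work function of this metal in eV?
3.69 eV

From Einstein's photoelectric equation: KE_max = hf - φ = hc/λ - φ

Rearranging for φ:
φ = hc/λ - KE_max

Calculate photon energy:
E_photon = hc/λ = 9.4356 eV

Therefore:
φ = 9.4356 - 5.746 = 3.69 eV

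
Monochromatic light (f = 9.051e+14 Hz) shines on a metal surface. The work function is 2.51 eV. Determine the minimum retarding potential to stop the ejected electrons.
1.2332 V

The stopping potential V_s satisfies: eV_s = KE_max

First, find KE_max using Einstein's equation:
E_photon = hf = (6.626×10⁻³⁴ J·s)(9.051e+14 Hz) = 3.7432 eV
KE_max = E_photon - φ = 3.7432 - 2.51 = 1.2332 eV

Since eV_s = KE_max:
V_s = KE_max/e = 1.2332 V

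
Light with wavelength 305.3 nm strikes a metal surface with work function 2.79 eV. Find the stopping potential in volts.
1.2711 V

The stopping potential V_s satisfies: eV_s = KE_max

First, find KE_max using Einstein's equation:
E_photon = hc/λ = 4.0611 eV
KE_max = E_photon - φ = 4.0611 - 2.79 = 1.2711 eV

Since eV_s = KE_max:
V_s = KE_max/e = 1.2711 V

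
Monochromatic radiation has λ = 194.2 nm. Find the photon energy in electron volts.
6.3844 eV

Using E = hf = hc/λ:

E = hc/λ = (6.626×10⁻³⁴ J·s)(3×10⁸ m/s) / (194.2×10⁻⁹ m)
E = 6.3844 eV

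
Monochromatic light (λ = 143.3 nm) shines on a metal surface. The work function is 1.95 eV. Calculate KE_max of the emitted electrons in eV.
6.7021 eV

Using Einstein's photoelectric equation: KE_max = hf - φ = hc/λ - φ

First, calculate the photon energy:
E_photon = hc/λ = (6.626×10⁻³⁴ J·s)(3×10⁸ m/s) / (143.3×10⁻⁹ m)
E_photon = 8.6521 eV

Then, the maximum kinetic energy:
KE_max = E_photon - φ = 8.6521 eV - 1.95 eV = 6.7021 eV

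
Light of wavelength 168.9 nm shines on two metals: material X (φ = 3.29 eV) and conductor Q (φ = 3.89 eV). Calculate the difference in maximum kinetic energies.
0.6000 eV

Using KE_max = hc/λ - φ for each metal:

Photon energy: E = hc/λ = 7.3407 eV

For material X (φ₁ = 3.29 eV):
KE₁ = E - φ₁ = 7.3407 - 3.29 = 4.0507 eV

For conductor Q (φ₂ = 3.89 eV):
KE₂ = E - φ₂ = 7.3407 - 3.89 = 3.4507 eV

Difference:
ΔKE = KE₁ - KE₂ = 4.0507 - 3.4507 = 0.6000 eV

Note: The difference equals the difference in work functions: 3.89 - 3.29 = 0.60 eV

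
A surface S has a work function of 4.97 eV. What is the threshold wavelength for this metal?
249.47 nm

The threshold wavelength is when the photon energy equals the work function:
hc/λ₀ = φ

Solving for λ₀:
λ₀ = hc/φ = (6.626×10⁻³⁴ J·s)(3×10⁸ m/s) / (4.97 eV × 1.602×10⁻¹⁹ J/eV)
λ₀ = 249.47 nm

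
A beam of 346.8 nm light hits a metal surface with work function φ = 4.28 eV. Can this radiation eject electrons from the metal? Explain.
No

For photoemission, the photon energy must exceed the work function.

Photon energy: E = hc/λ = 3.5751 eV
Work function: φ = 4.28 eV

Since E_photon (3.5751 eV) < φ (4.28 eV), photoemission will NOT occur.
The threshold wavelength is λ₀ = hc/φ = 289.7 nm.
Since 346.8 nm > 289.7 nm, the photons lack sufficient energy.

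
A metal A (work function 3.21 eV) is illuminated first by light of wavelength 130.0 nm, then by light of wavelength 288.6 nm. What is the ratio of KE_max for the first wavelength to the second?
5.8259

Using Einstein's equation: KE_max = hc/λ - φ

For λ₁ = 130.0 nm:
E₁ = hc/λ₁ = 9.5372 eV
KE₁ = E₁ - φ = 9.5372 - 3.21 = 6.3272 eV

For λ₂ = 288.6 nm:
E₂ = hc/λ₂ = 4.2961 eV
KE₂ = E₂ - φ = 4.2961 - 3.21 = 1.0861 eV

Ratio: KE₁/KE₂ = 6.3272/1.0861 = 5.8259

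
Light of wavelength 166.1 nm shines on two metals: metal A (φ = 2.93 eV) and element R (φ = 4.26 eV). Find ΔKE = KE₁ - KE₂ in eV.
1.3300 eV

Using KE_max = hc/λ - φ for each metal:

Photon energy: E = hc/λ = 7.4644 eV

For metal A (φ₁ = 2.93 eV):
KE₁ = E - φ₁ = 7.4644 - 2.93 = 4.5344 eV

For element R (φ₂ = 4.26 eV):
KE₂ = E - φ₂ = 7.4644 - 4.26 = 3.2044 eV

Difference:
ΔKE = KE₁ - KE₂ = 4.5344 - 3.2044 = 1.3300 eV

Note: The difference equals the difference in work functions: 4.26 - 2.93 = 1.33 eV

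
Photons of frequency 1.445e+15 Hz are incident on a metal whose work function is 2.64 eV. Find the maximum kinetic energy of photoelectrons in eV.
3.3360 eV

Using Einstein's photoelectric equation: KE_max = hf - φ

First, calculate the photon energy:
E_photon = hf = (6.626×10⁻³⁴ J·s)(1.445e+15 Hz)
E_photon = 5.9760 eV

Then, the maximum kinetic energy:
KE_max = E_photon - φ = 5.9760 eV - 2.64 eV = 3.3360 eV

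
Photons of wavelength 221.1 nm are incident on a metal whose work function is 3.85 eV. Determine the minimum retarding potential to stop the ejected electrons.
1.7576 V

The stopping potential V_s satisfies: eV_s = KE_max

First, find KE_max using Einstein's equation:
E_photon = hc/λ = 5.6076 eV
KE_max = E_photon - φ = 5.6076 - 3.85 = 1.7576 eV

Since eV_s = KE_max:
V_s = KE_max/e = 1.7576 V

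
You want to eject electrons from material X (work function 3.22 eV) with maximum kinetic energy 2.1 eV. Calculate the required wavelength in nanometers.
233.05 nm

From Einstein's equation: KE_max = hc/λ - φ

Rearranging for λ:
hc/λ = KE_max + φ
λ = hc/(KE_max + φ)

Required photon energy:
E_photon = KE_max + φ = 2.1 + 3.22 = 5.32 eV

Required wavelength:
λ = hc/E_photon = (6.626×10⁻³⁴)(3×10⁸) / (5.32 × 1.602×10⁻¹⁹)
λ = 233.05 nm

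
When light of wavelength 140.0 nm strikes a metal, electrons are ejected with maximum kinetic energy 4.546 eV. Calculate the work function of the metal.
4.31 eV

From Einstein's photoelectric equation: KE_max = hf - φ = hc/λ - φ

Rearranging for φ:
φ = hc/λ - KE_max

Calculate photon energy:
E_photon = hc/λ = 8.8560 eV

Therefore:
φ = 8.8560 - 4.546 = 4.31 eV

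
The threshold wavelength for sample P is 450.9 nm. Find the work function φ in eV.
2.75 eV

At the threshold wavelength, photon energy equals work function:
φ = hc/λ₀

Calculating:
φ = (6.626×10⁻³⁴ J·s)(3×10⁸ m/s) / (450.9×10⁻⁹ m)
φ = 2.75 eV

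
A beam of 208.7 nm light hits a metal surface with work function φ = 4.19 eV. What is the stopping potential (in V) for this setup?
1.7508 V

The stopping potential V_s satisfies: eV_s = KE_max

First, find KE_max using Einstein's equation:
E_photon = hc/λ = 5.9408 eV
KE_max = E_photon - φ = 5.9408 - 4.19 = 1.7508 eV

Since eV_s = KE_max:
V_s = KE_max/e = 1.7508 V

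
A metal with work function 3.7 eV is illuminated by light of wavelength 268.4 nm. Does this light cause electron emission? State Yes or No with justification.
Yes

For photoemission, the photon energy must exceed the work function.

Photon energy: E = hc/λ = 4.6194 eV
Work function: φ = 3.7 eV

Since E_photon (4.6194 eV) > φ (3.7 eV), photoemission WILL occur.
The threshold wavelength is λ₀ = hc/φ = 335.1 nm.
Since 268.4 nm < 335.1 nm, the light has sufficient energy.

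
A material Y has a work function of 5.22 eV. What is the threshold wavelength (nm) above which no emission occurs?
237.52 nm

The threshold wavelength is when the photon energy equals the work function:
hc/λ₀ = φ

Solving for λ₀:
λ₀ = hc/φ = (6.626×10⁻³⁴ J·s)(3×10⁸ m/s) / (5.22 eV × 1.602×10⁻¹⁹ J/eV)
λ₀ = 237.52 nm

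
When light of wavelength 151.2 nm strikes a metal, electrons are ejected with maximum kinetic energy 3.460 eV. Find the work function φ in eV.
4.74 eV

From Einstein's photoelectric equation: KE_max = hf - φ = hc/λ - φ

Rearranging for φ:
φ = hc/λ - KE_max

Calculate photon energy:
E_photon = hc/λ = 8.2000 eV

Therefore:
φ = 8.2000 - 3.460 = 4.74 eV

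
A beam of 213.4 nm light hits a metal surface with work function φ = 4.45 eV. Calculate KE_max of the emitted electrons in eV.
1.3599 eV

Using Einstein's photoelectric equation: KE_max = hf - φ = hc/λ - φ

First, calculate the photon energy:
E_photon = hc/λ = (6.626×10⁻³⁴ J·s)(3×10⁸ m/s) / (213.4×10⁻⁹ m)
E_photon = 5.8099 eV

Then, the maximum kinetic energy:
KE_max = E_photon - φ = 5.8099 eV - 4.45 eV = 1.3599 eV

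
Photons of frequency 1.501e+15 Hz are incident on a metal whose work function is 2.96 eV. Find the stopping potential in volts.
3.2476 V

The stopping potential V_s satisfies: eV_s = KE_max

First, find KE_max using Einstein's equation:
E_photon = hf = (6.626×10⁻³⁴ J·s)(1.501e+15 Hz) = 6.2076 eV
KE_max = E_photon - φ = 6.2076 - 2.96 = 3.2476 eV

Since eV_s = KE_max:
V_s = KE_max/e = 3.2476 V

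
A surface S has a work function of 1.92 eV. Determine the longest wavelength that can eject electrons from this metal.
645.75 nm

The threshold wavelength is when the photon energy equals the work function:
hc/λ₀ = φ

Solving for λ₀:
λ₀ = hc/φ = (6.626×10⁻³⁴ J·s)(3×10⁸ m/s) / (1.92 eV × 1.602×10⁻¹⁹ J/eV)
λ₀ = 645.75 nm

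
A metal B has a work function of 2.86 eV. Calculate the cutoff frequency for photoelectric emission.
6.9154e+14 Hz

The threshold frequency is when the photon energy equals the work function:
hf₀ = φ

Solving for f₀:
f₀ = φ/h = (2.86 eV × 1.602×10⁻¹⁹ J/eV) / (6.626×10⁻³⁴ J·s)
f₀ = 6.9154e+14 Hz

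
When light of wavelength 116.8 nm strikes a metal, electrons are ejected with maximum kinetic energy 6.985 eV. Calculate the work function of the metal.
3.63 eV

From Einstein's photoelectric equation: KE_max = hf - φ = hc/λ - φ

Rearranging for φ:
φ = hc/λ - KE_max

Calculate photon energy:
E_photon = hc/λ = 10.6151 eV

Therefore:
φ = 10.6151 - 6.985 = 3.63 eV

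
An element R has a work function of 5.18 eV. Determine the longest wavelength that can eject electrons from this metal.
239.35 nm

The threshold wavelength is when the photon energy equals the work function:
hc/λ₀ = φ

Solving for λ₀:
λ₀ = hc/φ = (6.626×10⁻³⁴ J·s)(3×10⁸ m/s) / (5.18 eV × 1.602×10⁻¹⁹ J/eV)
λ₀ = 239.35 nm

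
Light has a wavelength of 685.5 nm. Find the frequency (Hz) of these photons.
4.3733e+14 Hz

Using the wave equation: c = fλ

Solving for frequency:
f = c/λ = (3×10⁸ m/s) / (685.5×10⁻⁹ m)
f = 4.3733e+14 Hz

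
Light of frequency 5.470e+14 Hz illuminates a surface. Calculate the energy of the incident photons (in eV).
2.2622 eV

Using E = hf:

E = hf = (6.626×10⁻³⁴ J·s)(5.470e+14 Hz)
E = 2.2622 eV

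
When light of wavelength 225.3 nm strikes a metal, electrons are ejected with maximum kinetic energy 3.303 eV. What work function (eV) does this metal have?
2.20 eV

From Einstein's photoelectric equation: KE_max = hf - φ = hc/λ - φ

Rearranging for φ:
φ = hc/λ - KE_max

Calculate photon energy:
E_photon = hc/λ = 5.5031 eV

Therefore:
φ = 5.5031 - 3.303 = 2.20 eV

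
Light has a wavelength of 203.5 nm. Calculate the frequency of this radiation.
1.4732e+15 Hz

Using the wave equation: c = fλ

Solving for frequency:
f = c/λ = (3×10⁸ m/s) / (203.5×10⁻⁹ m)
f = 1.4732e+15 Hz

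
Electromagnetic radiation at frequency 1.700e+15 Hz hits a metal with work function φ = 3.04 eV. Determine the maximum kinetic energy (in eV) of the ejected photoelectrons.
3.9906 eV

Using Einstein's photoelectric equation: KE_max = hf - φ

First, calculate the photon energy:
E_photon = hf = (6.626×10⁻³⁴ J·s)(1.700e+15 Hz)
E_photon = 7.0306 eV

Then, the maximum kinetic energy:
KE_max = E_photon - φ = 7.0306 eV - 3.04 eV = 3.9906 eV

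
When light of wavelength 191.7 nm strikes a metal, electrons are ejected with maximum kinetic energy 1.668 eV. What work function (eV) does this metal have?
4.80 eV

From Einstein's photoelectric equation: KE_max = hf - φ = hc/λ - φ

Rearranging for φ:
φ = hc/λ - KE_max

Calculate photon energy:
E_photon = hc/λ = 6.4676 eV

Therefore:
φ = 6.4676 - 1.668 = 4.80 eV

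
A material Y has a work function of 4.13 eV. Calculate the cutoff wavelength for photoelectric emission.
300.20 nm

The threshold wavelength is when the photon energy equals the work function:
hc/λ₀ = φ

Solving for λ₀:
λ₀ = hc/φ = (6.626×10⁻³⁴ J·s)(3×10⁸ m/s) / (4.13 eV × 1.602×10⁻¹⁹ J/eV)
λ₀ = 300.20 nm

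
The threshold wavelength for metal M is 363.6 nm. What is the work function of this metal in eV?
3.41 eV

At the threshold wavelength, photon energy equals work function:
φ = hc/λ₀

Calculating:
φ = (6.626×10⁻³⁴ J·s)(3×10⁸ m/s) / (363.6×10⁻⁹ m)
φ = 3.41 eV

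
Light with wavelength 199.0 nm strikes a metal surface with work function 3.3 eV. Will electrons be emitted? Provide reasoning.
Yes

For photoemission, the photon energy must exceed the work function.

Photon energy: E = hc/λ = 6.2304 eV
Work function: φ = 3.3 eV

Since E_photon (6.2304 eV) > φ (3.3 eV), photoemission WILL occur.
The threshold wavelength is λ₀ = hc/φ = 375.7 nm.
Since 199.0 nm < 375.7 nm, the light has sufficient energy.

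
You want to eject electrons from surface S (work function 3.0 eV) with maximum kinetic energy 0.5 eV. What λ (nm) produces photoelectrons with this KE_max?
354.24 nm

From Einstein's equation: KE_max = hc/λ - φ

Rearranging for λ:
hc/λ = KE_max + φ
λ = hc/(KE_max + φ)

Required photon energy:
E_photon = KE_max + φ = 0.5 + 3.0 = 3.50 eV

Required wavelength:
λ = hc/E_photon = (6.626×10⁻³⁴)(3×10⁸) / (3.50 × 1.602×10⁻¹⁹)
λ = 354.24 nm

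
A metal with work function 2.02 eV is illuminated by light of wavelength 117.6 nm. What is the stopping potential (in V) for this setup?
8.5229 V

The stopping potential V_s satisfies: eV_s = KE_max

First, find KE_max using Einstein's equation:
E_photon = hc/λ = 10.5429 eV
KE_max = E_photon - φ = 10.5429 - 2.02 = 8.5229 eV

Since eV_s = KE_max:
V_s = KE_max/e = 8.5229 V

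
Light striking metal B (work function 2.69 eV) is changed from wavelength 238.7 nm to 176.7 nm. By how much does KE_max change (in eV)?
1.8225 eV

Using Einstein's equation: KE_max = hc/λ - φ

For λ₁ = 238.7 nm:
KE₁ = hc/λ₁ - φ = 5.1941 - 2.69 = 2.5041 eV

For λ₂ = 176.7 nm:
KE₂ = hc/λ₂ - φ = 7.0166 - 2.69 = 4.3266 eV

Change in KE:
ΔKE = KE₂ - KE₁ = 4.3266 - 2.5041 = 1.8225 eV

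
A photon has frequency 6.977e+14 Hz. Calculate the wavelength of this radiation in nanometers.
429.69 nm

Using the wave equation: c = fλ

Solving for wavelength:
λ = c/f = (3×10⁸ m/s) / (6.977e+14 Hz)
λ = 429.69 nm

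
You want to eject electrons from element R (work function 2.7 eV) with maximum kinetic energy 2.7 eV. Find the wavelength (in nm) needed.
229.60 nm

From Einstein's equation: KE_max = hc/λ - φ

Rearranging for λ:
hc/λ = KE_max + φ
λ = hc/(KE_max + φ)

Required photon energy:
E_photon = KE_max + φ = 2.7 + 2.7 = 5.40 eV

Required wavelength:
λ = hc/E_photon = (6.626×10⁻³⁴)(3×10⁸) / (5.40 × 1.602×10⁻¹⁹)
λ = 229.60 nm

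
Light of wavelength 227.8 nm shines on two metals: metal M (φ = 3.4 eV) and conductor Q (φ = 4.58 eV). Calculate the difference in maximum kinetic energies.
1.1800 eV

Using KE_max = hc/λ - φ for each metal:

Photon energy: E = hc/λ = 5.4427 eV

For metal M (φ₁ = 3.4 eV):
KE₁ = E - φ₁ = 5.4427 - 3.4 = 2.0427 eV

For conductor Q (φ₂ = 4.58 eV):
KE₂ = E - φ₂ = 5.4427 - 4.58 = 0.8627 eV

Difference:
ΔKE = KE₁ - KE₂ = 2.0427 - 0.8627 = 1.1800 eV

Note: The difference equals the difference in work functions: 4.58 - 3.4 = 1.18 eV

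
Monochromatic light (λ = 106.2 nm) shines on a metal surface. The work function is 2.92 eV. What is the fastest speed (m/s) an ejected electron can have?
1.7549e+06 m/s

First, find the maximum kinetic energy:
E_photon = hc/λ = 11.6746 eV
KE_max = E_photon - φ = 11.6746 - 2.92 = 8.7546 eV

Convert to Joules: KE_max = 8.7546 × 1.602×10⁻¹⁹ J = 1.4026e-18 J

Then use KE = ½mv² to find velocity:
v = √(2·KE/m) = √(2 × 1.4026e-18 J / 9.109e-31 kg)
v = 1.7549e+06 m/s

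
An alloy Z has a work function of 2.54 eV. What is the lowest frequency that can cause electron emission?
6.1417e+14 Hz

The threshold frequency is when the photon energy equals the work function:
hf₀ = φ

Solving for f₀:
f₀ = φ/h = (2.54 eV × 1.602×10⁻¹⁹ J/eV) / (6.626×10⁻³⁴ J·s)
f₀ = 6.1417e+14 Hz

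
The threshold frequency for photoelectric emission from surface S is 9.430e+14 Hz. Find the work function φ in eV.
3.90 eV

At the threshold frequency, photon energy equals work function:
φ = hf₀

Calculating:
φ = (6.626×10⁻³⁴ J·s)(9.430e+14 Hz)
φ = 3.90 eV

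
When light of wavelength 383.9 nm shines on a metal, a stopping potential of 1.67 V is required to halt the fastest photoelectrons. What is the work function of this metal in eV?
1.56 eV

The stopping potential gives the maximum kinetic energy: KE_max = eV_s = 1.67 eV

From Einstein's photoelectric equation: KE_max = hc/λ - φ
Rearranging: φ = hc/λ - KE_max

Calculate photon energy:
E_photon = hc/λ = (6.626×10⁻³⁴ J·s)(3×10⁸ m/s) / (383.9×10⁻⁹ m) = 3.2296 eV

Therefore:
φ = 3.2296 - 1.67 = 1.56 eV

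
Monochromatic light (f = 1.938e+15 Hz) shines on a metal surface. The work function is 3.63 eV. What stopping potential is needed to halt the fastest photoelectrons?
4.3849 V

The stopping potential V_s satisfies: eV_s = KE_max

First, find KE_max using Einstein's equation:
E_photon = hf = (6.626×10⁻³⁴ J·s)(1.938e+15 Hz) = 8.0149 eV
KE_max = E_photon - φ = 8.0149 - 3.63 = 4.3849 eV

Since eV_s = KE_max:
V_s = KE_max/e = 4.3849 V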